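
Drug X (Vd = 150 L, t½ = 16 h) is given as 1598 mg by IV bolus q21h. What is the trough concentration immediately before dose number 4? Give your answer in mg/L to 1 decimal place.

f = (1/2)^(τ/t½) = (1/2)^(21/16) ≈ 0.4026.
C₀ = D/Vd = 1598/150 ≈ 10.653 mg/L.
Before the 4th dose, 3 doses have been given. Superposition: Cmin = C₀·(f + f² + … + f^3).
≈ 10.653 × (0.4026 + 0.1621 + 0.0653) ≈ 10.653 × 0.6300 ≈ 6.711 mg/L.

6.7 mg/L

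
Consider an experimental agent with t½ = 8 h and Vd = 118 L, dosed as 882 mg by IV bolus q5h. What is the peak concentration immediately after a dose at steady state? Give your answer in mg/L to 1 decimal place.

21.3 mg/L

k = ln2/t½ = ln2/8 ≈ 0.086643 h⁻¹; fraction remaining f = e^(−kτ) = e^(−0.086643×5) ≈ 0.6484.
At steady state, accumulation factor R = 1/(1 − e^(−kτ)) ≈ 2.8441.
Single-dose peak C₀ = D/Vd = 882/118 ≈ 7.475 mg/L.
Steady-state peak Cmax,ss = C₀·R ≈ 7.475 × 2.8441 ≈ 21.260 mg/L.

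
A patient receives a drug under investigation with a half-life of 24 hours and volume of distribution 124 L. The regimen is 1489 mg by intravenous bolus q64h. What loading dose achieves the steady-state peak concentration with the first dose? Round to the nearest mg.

1767 mg

f = (1/2)^(64/24) ≈ 0.157490; accumulation ratio R = 1/(1−f) ≈ 1.18693.
Loading dose to hit Cmax,ss on first dose: D_load = D_maint·R ≈ 1489 × 1.18693 ≈ 1767.34 mg.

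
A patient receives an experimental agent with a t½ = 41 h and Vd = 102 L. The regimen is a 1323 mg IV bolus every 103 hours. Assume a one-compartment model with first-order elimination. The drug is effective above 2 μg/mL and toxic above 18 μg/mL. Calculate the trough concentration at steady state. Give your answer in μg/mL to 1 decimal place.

2.8 μg/mL

Over one 103-h interval, 103/41 ≈ 2.5122 half-lives elapse, leaving f ≈ 0.1753 of each dose.
At steady state, accumulation factor R = 1/(1 − e^(−kτ)) ≈ 1.2126.
Single-dose peak C₀ = D/Vd = 1323/102 ≈ 12.971 μg/mL.
Cmax,ss = C₀/(1 − f) ≈ 12.971/0.8247 ≈ 15.728 μg/mL.
Steady-state trough Cmin,ss = Cmax,ss·f ≈ 15.728 × 0.1753 ≈ 2.757 μg/mL.
Trough 2.8 μg/mL vs MEC 2 μg/mL: adequate.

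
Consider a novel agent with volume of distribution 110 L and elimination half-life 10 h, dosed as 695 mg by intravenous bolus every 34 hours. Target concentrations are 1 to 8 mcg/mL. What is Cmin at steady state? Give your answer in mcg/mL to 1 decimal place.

Over one 34-h interval, 34/10 ≈ 3.4 half-lives elapse, leaving f ≈ 0.0947 of each dose.
Each bolus raises the concentration by D/Vd = 695/110 ≈ 6.318 mcg/mL.
Steady-state trough Cmin,ss = C₀·f/(1−f) ≈ 6.318 × 0.0947/0.9053 ≈ 0.661 mcg/mL.
Trough 0.7 mcg/mL vs MEC 1 mcg/mL: subtherapeutic.

0.7 mcg/mL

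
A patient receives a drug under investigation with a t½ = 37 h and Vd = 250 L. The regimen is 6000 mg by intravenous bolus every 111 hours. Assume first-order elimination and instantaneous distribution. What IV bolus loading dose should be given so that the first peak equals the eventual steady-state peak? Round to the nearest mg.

f = (1/2)^(111/37) ≈ 0.125000; accumulation ratio R = 1/(1−f) ≈ 1.14286.
Loading dose to hit Cmax,ss on first dose: D_load = D_maint·R ≈ 6000 × 1.14286 ≈ 6857.16 mg.

6857 mg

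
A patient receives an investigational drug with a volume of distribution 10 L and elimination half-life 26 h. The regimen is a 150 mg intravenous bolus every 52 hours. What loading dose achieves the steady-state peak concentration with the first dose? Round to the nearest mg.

200 mg

f = (1/2)^(52/26) ≈ 0.250000; accumulation ratio R = 1/(1−f) ≈ 1.33333.
Loading dose to hit Cmax,ss on first dose: D_load = D_maint·R ≈ 150 × 1.33333 ≈ 200.00 mg.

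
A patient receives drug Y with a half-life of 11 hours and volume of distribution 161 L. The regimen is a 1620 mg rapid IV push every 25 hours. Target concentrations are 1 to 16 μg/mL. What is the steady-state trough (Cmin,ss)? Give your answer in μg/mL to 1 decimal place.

2.6 μg/mL

Over one 25-h interval, 25/11 ≈ 2.2727 half-lives elapse, leaving f ≈ 0.2069 of each dose.
Accumulation ratio R = 1/(1 − f) ≈ 1/0.7931 ≈ 1.2609.
Single-dose peak C₀ = D/Vd = 1620/161 ≈ 10.062 μg/mL.
Steady-state peak Cmax,ss = C₀·R ≈ 10.062 × 1.2609 ≈ 12.687 μg/mL.
One interval later, Cmin,ss = Cmax,ss·e^(−kτ) ≈ 12.687 × 0.2069 ≈ 2.625 μg/mL.
Trough 2.6 μg/mL vs MEC 1 μg/mL: adequate.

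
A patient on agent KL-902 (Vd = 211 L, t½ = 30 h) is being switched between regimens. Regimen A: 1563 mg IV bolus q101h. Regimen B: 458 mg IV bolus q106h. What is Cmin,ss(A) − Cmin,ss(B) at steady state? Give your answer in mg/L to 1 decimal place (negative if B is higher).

Regimen A: f = (1/2)^(101/30) ≈ 0.0969; Cmin,ss = (1563/211)·f/(1−f) ≈ 0.795 mg/L.
Regimen B: f = (1/2)^(106/30) ≈ 0.0864; Cmin,ss = (458/211)·f/(1−f) ≈ 0.205 mg/L.
Difference ≈ 0.795 − 0.205 ≈ 0.590 mg/L.

0.6 mg/L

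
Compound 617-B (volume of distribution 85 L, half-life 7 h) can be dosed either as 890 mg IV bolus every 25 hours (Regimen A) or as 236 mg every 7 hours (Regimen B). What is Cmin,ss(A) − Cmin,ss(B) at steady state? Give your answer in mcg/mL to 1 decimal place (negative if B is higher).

Regimen A: f = (1/2)^(25/7) ≈ 0.0841; Cmin,ss = (890/85)·f/(1−f) ≈ 0.961 mcg/mL.
Regimen B: f = (1/2)^(7/7) ≈ 0.5000; Cmin,ss = (236/85)·f/(1−f) ≈ 2.776 mcg/mL.
Difference ≈ 0.961 − 2.776 ≈ -1.815 mcg/mL.

-1.8 mcg/mL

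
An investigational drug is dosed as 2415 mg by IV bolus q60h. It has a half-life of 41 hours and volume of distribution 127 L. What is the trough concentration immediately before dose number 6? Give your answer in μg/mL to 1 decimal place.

f = (1/2)^(τ/t½) = (1/2)^(60/41) ≈ 0.3626.
C₀ = D/Vd = 2415/127 ≈ 19.016 μg/mL.
Before the 6th dose, 5 doses have been given. Superposition: Cmin = C₀·(f + f² + … + f^5).
≈ 19.016 × (0.3626 + 0.1315 + 0.0477 + 0.0173 + 0.0063) ≈ 19.016 × 0.5654 ≈ 10.752 μg/mL.

10.8 μg/mL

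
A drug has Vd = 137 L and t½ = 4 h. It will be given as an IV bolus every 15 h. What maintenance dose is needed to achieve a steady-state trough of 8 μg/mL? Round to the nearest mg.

τ/t½ = 15/4 ≈ 3.75, so f = (1/2)^(15/4) ≈ 0.074325.
Cmin,ss = (D/Vd)·f/(1−f), so D = Cmin,ss·Vd·(1−f)/f.
D = 8 × 137 × (1−f)/f ≈ 8 × 137 × 12.45442 ≈ 13650.04 mg.

13650 mg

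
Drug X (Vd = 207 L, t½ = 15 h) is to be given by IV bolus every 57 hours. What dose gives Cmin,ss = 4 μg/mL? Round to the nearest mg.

10705 mg

τ/t½ = 57/15 ≈ 3.8, so f = (1/2)^(57/15) ≈ 0.071794.
Cmin,ss = (D/Vd)·f/(1−f), so D = Cmin,ss·Vd·(1−f)/f.
D = 4 × 207 × (1−f)/f ≈ 4 × 207 × 12.92874 ≈ 10705.00 mg.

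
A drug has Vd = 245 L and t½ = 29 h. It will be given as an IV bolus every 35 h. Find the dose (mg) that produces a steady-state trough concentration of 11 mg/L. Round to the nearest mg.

τ/t½ = 35/29 ≈ 1.2069, so f = (1/2)^(35/29) ≈ 0.433199.
Cmin,ss = (D/Vd)·f/(1−f), so D = Cmin,ss·Vd·(1−f)/f.
D = 11 × 245 × (1−f)/f ≈ 11 × 245 × 1.30841 ≈ 3526.16 mg.

3526 mg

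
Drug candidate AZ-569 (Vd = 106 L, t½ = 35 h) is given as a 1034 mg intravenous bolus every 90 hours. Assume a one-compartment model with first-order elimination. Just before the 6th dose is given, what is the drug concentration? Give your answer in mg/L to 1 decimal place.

f = (1/2)^(τ/t½) = (1/2)^(90/35) ≈ 0.1682.
C₀ = D/Vd = 1034/106 ≈ 9.755 mg/L.
Before the 6th dose, 5 doses have been given. Superposition: Cmin = C₀·(f + f² + … + f^5).
≈ 9.755 × (0.1682 + 0.0283 + 0.0048 + 0.0008 + 0.0001) ≈ 9.755 × 0.2022 ≈ 1.972 mg/L.

2.0 mg/L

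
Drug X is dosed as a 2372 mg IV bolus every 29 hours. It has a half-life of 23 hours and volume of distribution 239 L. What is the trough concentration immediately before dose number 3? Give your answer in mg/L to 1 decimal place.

5.9 mg/L

f = (1/2)^(τ/t½) = (1/2)^(29/23) ≈ 0.4173.
C₀ = D/Vd = 2372/239 ≈ 9.925 mg/L.
Before the 3rd dose, 2 doses have been given. Superposition: Cmin = C₀·(f + f²).
≈ 9.925 × (0.4173 + 0.1741) ≈ 9.925 × 0.5914 ≈ 5.870 mg/L.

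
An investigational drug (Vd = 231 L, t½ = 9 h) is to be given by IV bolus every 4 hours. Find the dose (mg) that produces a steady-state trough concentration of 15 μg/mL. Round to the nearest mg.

τ/t½ = 4/9 ≈ 0.44444, so f = (1/2)^(4/9) ≈ 0.734867.
Cmin,ss = (D/Vd)·f/(1−f), so D = Cmin,ss·Vd·(1−f)/f.
D = 15 × 231 × (1−f)/f ≈ 15 × 231 × 0.36079 ≈ 1250.14 mg.

1250 mg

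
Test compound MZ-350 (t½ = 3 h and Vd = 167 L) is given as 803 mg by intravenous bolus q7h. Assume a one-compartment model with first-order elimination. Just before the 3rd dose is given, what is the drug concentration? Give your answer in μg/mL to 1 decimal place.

1.1 μg/mL

f = (1/2)^(τ/t½) = (1/2)^(7/3) ≈ 0.1984.
C₀ = D/Vd = 803/167 ≈ 4.808 μg/mL.
Before the 3rd dose, 2 doses have been given. Superposition: Cmin = C₀·(f + f²).
≈ 4.808 × (0.1984 + 0.0394) ≈ 4.808 × 0.2378 ≈ 1.143 μg/mL.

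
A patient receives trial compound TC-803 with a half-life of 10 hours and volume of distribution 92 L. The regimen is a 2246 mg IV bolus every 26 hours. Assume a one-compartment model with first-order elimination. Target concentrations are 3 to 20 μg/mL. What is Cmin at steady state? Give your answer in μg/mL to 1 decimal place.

τ/t½ = 26/10 ≈ 2.6, so fraction remaining f = (1/2)^(26/10) ≈ 0.1649.
At steady state, accumulation factor R = 1/(1 − e^(−kτ)) ≈ 1.1975.
Single-dose peak C₀ = D/Vd = 2246/92 ≈ 24.413 μg/mL.
Steady-state peak Cmax,ss = C₀·R ≈ 24.413 × 1.1975 ≈ 29.235 μg/mL.
Steady-state trough Cmin,ss = Cmax,ss·f ≈ 29.235 × 0.1649 ≈ 4.821 μg/mL.
Trough 4.8 μg/mL vs MEC 3 μg/mL: adequate.

4.8 μg/mL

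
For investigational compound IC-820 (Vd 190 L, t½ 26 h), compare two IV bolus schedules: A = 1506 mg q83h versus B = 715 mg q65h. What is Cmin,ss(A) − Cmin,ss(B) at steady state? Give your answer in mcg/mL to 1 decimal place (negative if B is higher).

0.2 mcg/mL

Regimen A: f = (1/2)^(83/26) ≈ 0.1094; Cmin,ss = (1506/190)·f/(1−f) ≈ 0.974 mcg/mL.
Regimen B: f = (1/2)^(65/26) ≈ 0.1768; Cmin,ss = (715/190)·f/(1−f) ≈ 0.808 mcg/mL.
Difference ≈ 0.974 − 0.808 ≈ 0.166 mcg/mL.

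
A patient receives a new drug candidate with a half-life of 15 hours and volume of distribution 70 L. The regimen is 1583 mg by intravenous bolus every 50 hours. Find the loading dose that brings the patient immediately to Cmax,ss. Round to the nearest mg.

f = (1/2)^(50/15) ≈ 0.099213; accumulation ratio R = 1/(1−f) ≈ 1.11014.
Loading dose to hit Cmax,ss on first dose: D_load = D_maint·R ≈ 1583 × 1.11014 ≈ 1757.35 mg.

1757 mg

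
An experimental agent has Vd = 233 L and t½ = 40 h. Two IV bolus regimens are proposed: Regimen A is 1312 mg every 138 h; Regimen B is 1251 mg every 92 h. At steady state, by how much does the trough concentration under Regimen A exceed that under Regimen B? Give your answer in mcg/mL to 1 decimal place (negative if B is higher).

Regimen A: f = (1/2)^(138/40) ≈ 0.0915; Cmin,ss = (1312/233)·f/(1−f) ≈ 0.567 mcg/mL.
Regimen B: f = (1/2)^(92/40) ≈ 0.2031; Cmin,ss = (1251/233)·f/(1−f) ≈ 1.368 mcg/mL.
Difference ≈ 0.567 − 1.368 ≈ -0.801 mcg/mL.

-0.8 mcg/mL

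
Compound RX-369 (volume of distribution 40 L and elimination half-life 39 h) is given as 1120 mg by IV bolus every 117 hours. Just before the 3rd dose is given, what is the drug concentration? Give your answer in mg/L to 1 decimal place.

3.9 mg/L

f = (1/2)^(τ/t½) = (1/2)^(117/39) ≈ 0.1250.
C₀ = D/Vd = 1120/40 ≈ 28.000 mg/L.
Before the 3rd dose, 2 doses have been given. Superposition: Cmin = C₀·(f + f²).
≈ 28.000 × (0.1250 + 0.0156) ≈ 28.000 × 0.1406 ≈ 3.937 mg/L.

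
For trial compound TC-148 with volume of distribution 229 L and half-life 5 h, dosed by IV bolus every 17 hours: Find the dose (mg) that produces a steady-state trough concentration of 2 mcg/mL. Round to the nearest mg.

4377 mg

τ/t½ = 17/5 ≈ 3.4, so f = (1/2)^(17/5) ≈ 0.094732.
Cmin,ss = (D/Vd)·f/(1−f), so D = Cmin,ss·Vd·(1−f)/f.
D = 2 × 229 × (1−f)/f ≈ 2 × 229 × 9.55610 ≈ 4376.69 mg.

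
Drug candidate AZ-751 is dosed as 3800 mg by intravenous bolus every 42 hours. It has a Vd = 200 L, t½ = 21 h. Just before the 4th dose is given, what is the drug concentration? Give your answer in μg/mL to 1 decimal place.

6.2 μg/mL

f = (1/2)^(τ/t½) = (1/2)^(42/21) ≈ 0.2500.
C₀ = D/Vd = 3800/200 ≈ 19.000 μg/mL.
Before the 4th dose, 3 doses have been given. Superposition: Cmin = C₀·(f + f² + … + f^3).
≈ 19.000 × (0.2500 + 0.0625 + 0.0156) ≈ 19.000 × 0.3281 ≈ 6.234 μg/mL.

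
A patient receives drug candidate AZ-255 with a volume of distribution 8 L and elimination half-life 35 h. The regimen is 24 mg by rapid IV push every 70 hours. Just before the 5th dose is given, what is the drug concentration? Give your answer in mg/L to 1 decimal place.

f = (1/2)^(τ/t½) = (1/2)^(70/35) ≈ 0.2500.
C₀ = D/Vd = 24/8 ≈ 3.000 mg/L.
Before the 5th dose, 4 doses have been given. Superposition: Cmin = C₀·(f + f² + … + f^4).
≈ 3.000 × (0.2500 + 0.0625 + 0.0156 + 0.0039) ≈ 3.000 × 0.3320 ≈ 0.996 mg/L.

1.0 mg/L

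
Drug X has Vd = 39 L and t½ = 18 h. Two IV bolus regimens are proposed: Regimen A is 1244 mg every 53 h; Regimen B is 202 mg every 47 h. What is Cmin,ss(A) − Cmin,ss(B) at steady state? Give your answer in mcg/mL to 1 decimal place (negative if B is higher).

Regimen A: f = (1/2)^(53/18) ≈ 0.1299; Cmin,ss = (1244/39)·f/(1−f) ≈ 4.762 mcg/mL.
Regimen B: f = (1/2)^(47/18) ≈ 0.1637; Cmin,ss = (202/39)·f/(1−f) ≈ 1.014 mcg/mL.
Difference ≈ 4.762 − 1.014 ≈ 3.748 mcg/mL.

3.7 mcg/mL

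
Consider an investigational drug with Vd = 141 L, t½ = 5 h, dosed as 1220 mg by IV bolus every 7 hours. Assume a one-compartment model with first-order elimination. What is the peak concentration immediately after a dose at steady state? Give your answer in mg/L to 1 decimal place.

13.9 mg/L

k = ln2/t½ = ln2/5 ≈ 0.138629 h⁻¹; fraction remaining f = e^(−kτ) = e^(−0.138629×7) ≈ 0.3789.
Accumulation ratio R = 1/(1 − f) ≈ 1/0.6211 ≈ 1.6100.
Single-dose peak C₀ = D/Vd = 1220/141 ≈ 8.652 mg/L.
Steady-state peak Cmax,ss = C₀·R ≈ 8.652 × 1.6100 ≈ 13.930 mg/L.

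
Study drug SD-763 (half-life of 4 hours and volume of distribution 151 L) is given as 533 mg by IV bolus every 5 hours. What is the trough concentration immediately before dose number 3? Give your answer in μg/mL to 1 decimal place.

2.1 μg/mL

f = (1/2)^(τ/t½) = (1/2)^(5/4) ≈ 0.4204.
C₀ = D/Vd = 533/151 ≈ 3.530 μg/mL.
Before the 3rd dose, 2 doses have been given. Superposition: Cmin = C₀·(f + f²).
≈ 3.530 × (0.4204 + 0.1767) ≈ 3.530 × 0.5971 ≈ 2.108 μg/mL.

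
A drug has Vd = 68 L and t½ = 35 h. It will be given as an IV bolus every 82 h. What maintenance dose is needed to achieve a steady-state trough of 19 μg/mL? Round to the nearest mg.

τ/t½ = 82/35 ≈ 2.3429, so f = (1/2)^(82/35) ≈ 0.197120.
Cmin,ss = (D/Vd)·f/(1−f), so D = Cmin,ss·Vd·(1−f)/f.
D = 19 × 68 × (1−f)/f ≈ 19 × 68 × 4.07305 ≈ 5262.38 mg.

5262 mg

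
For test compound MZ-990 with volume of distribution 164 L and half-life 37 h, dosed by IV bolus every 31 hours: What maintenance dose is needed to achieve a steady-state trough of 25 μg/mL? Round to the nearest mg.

τ/t½ = 31/37 ≈ 0.83784, so f = (1/2)^(31/37) ≈ 0.559481.
Cmin,ss = (D/Vd)·f/(1−f), so D = Cmin,ss·Vd·(1−f)/f.
D = 25 × 164 × (1−f)/f ≈ 25 × 164 × 0.78737 ≈ 3228.22 mg.

3228 mg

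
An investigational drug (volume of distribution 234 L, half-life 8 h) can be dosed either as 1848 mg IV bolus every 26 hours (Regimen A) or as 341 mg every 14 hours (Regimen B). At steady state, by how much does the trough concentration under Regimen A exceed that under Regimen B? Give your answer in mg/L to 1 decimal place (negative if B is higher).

0.3 mg/L

Regimen A: f = (1/2)^(26/8) ≈ 0.1051; Cmin,ss = (1848/234)·f/(1−f) ≈ 0.928 mg/L.
Regimen B: f = (1/2)^(14/8) ≈ 0.2973; Cmin,ss = (341/234)·f/(1−f) ≈ 0.617 mg/L.
Difference ≈ 0.928 − 0.617 ≈ 0.311 mg/L.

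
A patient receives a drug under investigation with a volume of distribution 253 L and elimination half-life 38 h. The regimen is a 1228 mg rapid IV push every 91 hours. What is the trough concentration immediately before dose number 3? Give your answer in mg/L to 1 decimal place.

f = (1/2)^(τ/t½) = (1/2)^(91/38) ≈ 0.1902.
C₀ = D/Vd = 1228/253 ≈ 4.854 mg/L.
Before the 3rd dose, 2 doses have been given. Superposition: Cmin = C₀·(f + f²).
≈ 4.854 × (0.1902 + 0.0362) ≈ 4.854 × 0.2264 ≈ 1.099 mg/L.

1.1 mg/L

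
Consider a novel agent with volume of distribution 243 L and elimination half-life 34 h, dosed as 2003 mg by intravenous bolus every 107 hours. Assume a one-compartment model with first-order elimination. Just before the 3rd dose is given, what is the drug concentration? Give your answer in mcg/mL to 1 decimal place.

f = (1/2)^(τ/t½) = (1/2)^(107/34) ≈ 0.1129.
C₀ = D/Vd = 2003/243 ≈ 8.243 mcg/mL.
Before the 3rd dose, 2 doses have been given. Superposition: Cmin = C₀·(f + f²).
≈ 8.243 × (0.1129 + 0.0127) ≈ 8.243 × 0.1256 ≈ 1.035 mcg/mL.

1.0 mcg/mL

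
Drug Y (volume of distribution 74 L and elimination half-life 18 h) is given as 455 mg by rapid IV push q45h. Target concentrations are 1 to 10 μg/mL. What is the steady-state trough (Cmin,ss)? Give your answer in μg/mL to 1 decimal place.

τ/t½ = 45/18 ≈ 2.5, so fraction remaining f = (1/2)^(45/18) ≈ 0.1768.
Accumulation ratio R = 1/(1 − f) ≈ 1/0.8232 ≈ 1.2148.
Single-dose peak C₀ = D/Vd = 455/74 ≈ 6.149 μg/mL.
Steady-state peak Cmax,ss = C₀·R ≈ 6.149 × 1.2148 ≈ 7.470 μg/mL.
One interval later, Cmin,ss = Cmax,ss·e^(−kτ) ≈ 7.470 × 0.1768 ≈ 1.321 μg/mL.
Trough 1.3 μg/mL vs MEC 1 μg/mL: adequate.

1.3 μg/mL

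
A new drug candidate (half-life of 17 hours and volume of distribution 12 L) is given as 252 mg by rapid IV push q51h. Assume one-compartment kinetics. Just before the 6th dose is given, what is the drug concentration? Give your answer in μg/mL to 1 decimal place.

3.0 μg/mL

f = (1/2)^(τ/t½) = (1/2)^(51/17) ≈ 0.1250.
C₀ = D/Vd = 252/12 ≈ 21.000 μg/mL.
Before the 6th dose, 5 doses have been given. Superposition: Cmin = C₀·(f + f² + … + f^5).
≈ 21.000 × (0.1250 + 0.0156 + 0.0020 + 0.0002 + 0.0000) ≈ 21.000 × 0.1428 ≈ 2.999 μg/mL.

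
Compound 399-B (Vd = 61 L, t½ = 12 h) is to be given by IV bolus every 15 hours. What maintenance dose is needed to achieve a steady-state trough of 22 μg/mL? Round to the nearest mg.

1850 mg

τ/t½ = 15/12 ≈ 1.25, so f = (1/2)^(15/12) ≈ 0.420448.
Cmin,ss = (D/Vd)·f/(1−f), so D = Cmin,ss·Vd·(1−f)/f.
D = 22 × 61 × (1−f)/f ≈ 22 × 61 × 1.37842 ≈ 1849.84 mg.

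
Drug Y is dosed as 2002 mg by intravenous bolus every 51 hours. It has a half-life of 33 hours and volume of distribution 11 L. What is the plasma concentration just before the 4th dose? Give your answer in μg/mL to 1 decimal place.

91.0 μg/mL

f = (1/2)^(τ/t½) = (1/2)^(51/33) ≈ 0.3426.
C₀ = D/Vd = 2002/11 ≈ 182.000 μg/mL.
Before the 4th dose, 3 doses have been given. Superposition: Cmin = C₀·(f + f² + … + f^3).
≈ 182.000 × (0.3426 + 0.1174 + 0.0402) ≈ 182.000 × 0.5002 ≈ 91.036 μg/mL.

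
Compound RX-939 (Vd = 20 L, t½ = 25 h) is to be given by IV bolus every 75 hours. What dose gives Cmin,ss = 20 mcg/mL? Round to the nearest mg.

2800 mg

τ/t½ = 75/25 ≈ 3, so f = (1/2)^(75/25) ≈ 0.125000.
Cmin,ss = (D/Vd)·f/(1−f), so D = Cmin,ss·Vd·(1−f)/f.
D = 20 × 20 × (1−f)/f ≈ 20 × 20 × 7.00000 ≈ 2800.00 mg.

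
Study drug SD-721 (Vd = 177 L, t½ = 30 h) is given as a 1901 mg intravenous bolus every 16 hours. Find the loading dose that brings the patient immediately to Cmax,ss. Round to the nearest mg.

6151 mg

f = (1/2)^(16/30) ≈ 0.690956; accumulation ratio R = 1/(1−f) ≈ 3.23579.
Loading dose to hit Cmax,ss on first dose: D_load = D_maint·R ≈ 1901 × 3.23579 ≈ 6151.24 mg.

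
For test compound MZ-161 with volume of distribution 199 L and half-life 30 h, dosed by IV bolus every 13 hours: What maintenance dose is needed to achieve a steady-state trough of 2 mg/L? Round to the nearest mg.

τ/t½ = 13/30 ≈ 0.43333, so f = (1/2)^(13/30) ≈ 0.740549.
Cmin,ss = (D/Vd)·f/(1−f), so D = Cmin,ss·Vd·(1−f)/f.
D = 2 × 199 × (1−f)/f ≈ 2 × 199 × 0.35035 ≈ 139.44 mg.

139 mg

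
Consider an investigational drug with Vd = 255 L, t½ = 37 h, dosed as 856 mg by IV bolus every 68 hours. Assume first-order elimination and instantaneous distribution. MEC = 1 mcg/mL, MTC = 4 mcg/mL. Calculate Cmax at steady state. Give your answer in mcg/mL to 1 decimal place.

4.7 mcg/mL

Over one 68-h interval, 68/37 ≈ 1.8378 half-lives elapse, leaving f ≈ 0.2797 of each dose.
At steady state, accumulation factor R = 1/(1 − e^(−kτ)) ≈ 1.3883.
Single-dose peak C₀ = D/Vd = 856/255 ≈ 3.357 mcg/mL.
Cmax,ss = C₀/(1 − f) ≈ 3.357/0.7203 ≈ 4.661 mcg/mL.
Peak 4.7 mcg/mL vs MTC 4 mcg/mL: exceeds toxic threshold.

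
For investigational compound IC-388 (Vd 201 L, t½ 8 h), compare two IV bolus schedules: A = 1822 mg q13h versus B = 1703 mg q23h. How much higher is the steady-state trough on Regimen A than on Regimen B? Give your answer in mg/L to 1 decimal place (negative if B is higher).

3.0 mg/L

Regimen A: f = (1/2)^(13/8) ≈ 0.3242; Cmin,ss = (1822/201)·f/(1−f) ≈ 4.349 mg/L.
Regimen B: f = (1/2)^(23/8) ≈ 0.1363; Cmin,ss = (1703/201)·f/(1−f) ≈ 1.337 mg/L.
Difference ≈ 4.349 − 1.337 ≈ 3.012 mg/L.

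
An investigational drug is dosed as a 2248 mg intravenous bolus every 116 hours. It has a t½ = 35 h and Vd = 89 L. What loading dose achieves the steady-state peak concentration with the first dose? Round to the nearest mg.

f = (1/2)^(116/35) ≈ 0.100531; accumulation ratio R = 1/(1−f) ≈ 1.11177.
Loading dose to hit Cmax,ss on first dose: D_load = D_maint·R ≈ 2248 × 1.11177 ≈ 2499.26 mg.

2499 mg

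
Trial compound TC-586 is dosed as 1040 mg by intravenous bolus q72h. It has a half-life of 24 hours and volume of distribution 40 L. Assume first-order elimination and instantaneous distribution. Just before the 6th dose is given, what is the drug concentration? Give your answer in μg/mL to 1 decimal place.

f = (1/2)^(τ/t½) = (1/2)^(72/24) ≈ 0.1250.
C₀ = D/Vd = 1040/40 ≈ 26.000 μg/mL.
Before the 6th dose, 5 doses have been given. Superposition: Cmin = C₀·(f + f² + … + f^5).
≈ 26.000 × (0.1250 + 0.0156 + 0.0020 + 0.0002 + 0.0000) ≈ 26.000 × 0.1428 ≈ 3.713 μg/mL.

3.7 μg/mL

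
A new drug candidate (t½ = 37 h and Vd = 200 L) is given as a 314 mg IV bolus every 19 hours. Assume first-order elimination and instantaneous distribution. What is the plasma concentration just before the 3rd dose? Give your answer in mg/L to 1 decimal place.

f = (1/2)^(τ/t½) = (1/2)^(19/37) ≈ 0.7005.
C₀ = D/Vd = 314/200 ≈ 1.570 mg/L.
Before the 3rd dose, 2 doses have been given. Superposition: Cmin = C₀·(f + f²).
≈ 1.570 × (0.7005 + 0.4907) ≈ 1.570 × 1.1912 ≈ 1.870 mg/L.

1.9 mg/L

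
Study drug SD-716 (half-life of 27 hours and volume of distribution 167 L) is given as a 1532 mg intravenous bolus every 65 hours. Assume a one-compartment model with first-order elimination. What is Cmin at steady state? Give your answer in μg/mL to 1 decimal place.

k = ln2/t½ = ln2/27 ≈ 0.025672 h⁻¹; fraction remaining f = e^(−kτ) = e^(−0.025672×65) ≈ 0.1885.
Accumulation ratio R = 1/(1 − f) ≈ 1/0.8115 ≈ 1.2323.
Each bolus raises the concentration by D/Vd = 1532/167 ≈ 9.174 μg/mL.
Steady-state peak Cmax,ss = C₀·R ≈ 9.174 × 1.2323 ≈ 11.305 μg/mL.
Steady-state trough Cmin,ss = Cmax,ss·f ≈ 11.305 × 0.1885 ≈ 2.131 μg/mL.

2.1 μg/mL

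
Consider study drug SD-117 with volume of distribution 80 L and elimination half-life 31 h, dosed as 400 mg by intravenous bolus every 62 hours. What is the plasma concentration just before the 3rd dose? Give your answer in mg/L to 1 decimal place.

f = (1/2)^(τ/t½) = (1/2)^(62/31) ≈ 0.2500.
C₀ = D/Vd = 400/80 ≈ 5.000 mg/L.
Before the 3rd dose, 2 doses have been given. Superposition: Cmin = C₀·(f + f²).
≈ 5.000 × (0.2500 + 0.0625) ≈ 5.000 × 0.3125 ≈ 1.562 mg/L.

1.6 mg/L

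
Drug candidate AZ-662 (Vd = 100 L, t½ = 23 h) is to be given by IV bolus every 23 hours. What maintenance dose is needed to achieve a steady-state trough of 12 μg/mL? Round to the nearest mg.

τ/t½ = 23/23 ≈ 1, so f = (1/2)^(23/23) ≈ 0.500000.
Cmin,ss = (D/Vd)·f/(1−f), so D = Cmin,ss·Vd·(1−f)/f.
D = 12 × 100 × (1−f)/f ≈ 12 × 100 × 1.00000 ≈ 1200.00 mg.

1200 mg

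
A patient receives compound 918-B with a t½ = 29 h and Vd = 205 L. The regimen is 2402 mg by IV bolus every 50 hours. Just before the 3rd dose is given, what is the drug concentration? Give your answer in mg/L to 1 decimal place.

4.6 mg/L

f = (1/2)^(τ/t½) = (1/2)^(50/29) ≈ 0.3027.
C₀ = D/Vd = 2402/205 ≈ 11.717 mg/L.
Before the 3rd dose, 2 doses have been given. Superposition: Cmin = C₀·(f + f²).
≈ 11.717 × (0.3027 + 0.0916) ≈ 11.717 × 0.3943 ≈ 4.620 mg/L.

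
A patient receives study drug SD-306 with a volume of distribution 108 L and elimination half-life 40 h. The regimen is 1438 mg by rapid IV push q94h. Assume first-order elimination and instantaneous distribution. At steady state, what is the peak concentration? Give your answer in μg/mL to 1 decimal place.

τ/t½ = 94/40 ≈ 2.35, so fraction remaining f = (1/2)^(94/40) ≈ 0.1961.
Accumulation ratio R = 1/(1 − f) ≈ 1/0.8039 ≈ 1.2439.
Single-dose peak C₀ = D/Vd = 1438/108 ≈ 13.315 μg/mL.
Steady-state peak Cmax,ss = C₀·R ≈ 13.315 × 1.2439 ≈ 16.563 μg/mL.

16.6 μg/mL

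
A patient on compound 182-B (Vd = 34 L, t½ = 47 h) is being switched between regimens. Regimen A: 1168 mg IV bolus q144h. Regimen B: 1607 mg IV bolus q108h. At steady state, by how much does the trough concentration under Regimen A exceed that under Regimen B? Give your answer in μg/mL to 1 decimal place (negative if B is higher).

Regimen A: f = (1/2)^(144/47) ≈ 0.1196; Cmin,ss = (1168/34)·f/(1−f) ≈ 4.667 μg/mL.
Regimen B: f = (1/2)^(108/47) ≈ 0.2034; Cmin,ss = (1607/34)·f/(1−f) ≈ 12.068 μg/mL.
Difference ≈ 4.667 − 12.068 ≈ -7.401 μg/mL.

-7.4 μg/mL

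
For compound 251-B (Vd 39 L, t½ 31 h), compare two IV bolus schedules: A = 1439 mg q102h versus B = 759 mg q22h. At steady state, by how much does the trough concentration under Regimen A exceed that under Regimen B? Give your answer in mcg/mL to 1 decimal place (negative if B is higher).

Regimen A: f = (1/2)^(102/31) ≈ 0.1022; Cmin,ss = (1439/39)·f/(1−f) ≈ 4.200 mcg/mL.
Regimen B: f = (1/2)^(22/31) ≈ 0.6115; Cmin,ss = (759/39)·f/(1−f) ≈ 30.633 mcg/mL.
Difference ≈ 4.200 − 30.633 ≈ -26.433 mcg/mL.

-26.4 mcg/mL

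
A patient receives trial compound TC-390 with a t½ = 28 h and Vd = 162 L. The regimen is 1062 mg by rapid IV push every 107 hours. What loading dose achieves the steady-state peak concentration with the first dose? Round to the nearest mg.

f = (1/2)^(107/28) ≈ 0.070735; accumulation ratio R = 1/(1−f) ≈ 1.07612.
Loading dose to hit Cmax,ss on first dose: D_load = D_maint·R ≈ 1062 × 1.07612 ≈ 1142.84 mg.

1143 mg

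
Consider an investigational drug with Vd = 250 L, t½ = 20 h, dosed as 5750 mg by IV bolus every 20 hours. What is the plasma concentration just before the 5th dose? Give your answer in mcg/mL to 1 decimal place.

21.6 mcg/mL

f = (1/2)^(τ/t½) = (1/2)^(20/20) ≈ 0.5000.
C₀ = D/Vd = 5750/250 ≈ 23.000 mcg/mL.
Before the 5th dose, 4 doses have been given. Superposition: Cmin = C₀·(f + f² + … + f^4).
≈ 23.000 × (0.5000 + 0.2500 + 0.1250 + 0.0625) ≈ 23.000 × 0.9375 ≈ 21.562 mcg/mL.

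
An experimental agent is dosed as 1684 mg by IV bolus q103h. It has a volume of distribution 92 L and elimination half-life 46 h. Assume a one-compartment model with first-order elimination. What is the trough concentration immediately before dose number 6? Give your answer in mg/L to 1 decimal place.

4.9 mg/L

f = (1/2)^(τ/t½) = (1/2)^(103/46) ≈ 0.2118.
C₀ = D/Vd = 1684/92 ≈ 18.304 mg/L.
Before the 6th dose, 5 doses have been given. Superposition: Cmin = C₀·(f + f² + … + f^5).
≈ 18.304 × (0.2118 + 0.0449 + 0.0095 + 0.0020 + 0.0004) ≈ 18.304 × 0.2686 ≈ 4.916 mg/L.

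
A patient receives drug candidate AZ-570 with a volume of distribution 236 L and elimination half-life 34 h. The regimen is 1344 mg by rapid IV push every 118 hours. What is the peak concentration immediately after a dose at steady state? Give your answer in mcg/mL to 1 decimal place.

6.3 mcg/mL

Over one 118-h interval, 118/34 ≈ 3.4706 half-lives elapse, leaving f ≈ 0.0902 of each dose.
At steady state, accumulation factor R = 1/(1 − e^(−kτ)) ≈ 1.0991.
Single-dose peak C₀ = D/Vd = 1344/236 ≈ 5.695 mcg/mL.
Steady-state peak Cmax,ss = C₀·R ≈ 5.695 × 1.0991 ≈ 6.259 mcg/mL.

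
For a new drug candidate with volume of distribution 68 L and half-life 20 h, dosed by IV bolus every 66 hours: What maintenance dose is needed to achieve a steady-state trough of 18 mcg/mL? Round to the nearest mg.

τ/t½ = 66/20 ≈ 3.3, so f = (1/2)^(66/20) ≈ 0.101532.
Cmin,ss = (D/Vd)·f/(1−f), so D = Cmin,ss·Vd·(1−f)/f.
D = 18 × 68 × (1−f)/f ≈ 18 × 68 × 8.84911 ≈ 10831.31 mg.

10831 mg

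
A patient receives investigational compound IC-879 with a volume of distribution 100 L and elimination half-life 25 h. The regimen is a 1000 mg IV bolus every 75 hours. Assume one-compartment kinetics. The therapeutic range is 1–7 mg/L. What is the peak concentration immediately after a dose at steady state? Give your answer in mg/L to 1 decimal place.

τ = 75 h = 3 half-lives, so f = (1/2)^3 = 0.125.
At steady state, R = 1/(1 − 0.125) = 8/7.
Single-dose peak C₀ = D/Vd = 1000/100 = 10 mg/L.
Steady-state peak Cmax,ss = C₀·R = 10 × 8/7 ≈ 11.429 mg/L.
Peak 11.4 mg/L vs MTC 7 mg/L: exceeds toxic threshold.

11.4 mg/L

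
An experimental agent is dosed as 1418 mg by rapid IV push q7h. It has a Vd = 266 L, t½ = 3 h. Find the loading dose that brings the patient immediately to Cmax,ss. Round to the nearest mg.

f = (1/2)^(7/3) ≈ 0.198425; accumulation ratio R = 1/(1−f) ≈ 1.24754.
Loading dose to hit Cmax,ss on first dose: D_load = D_maint·R ≈ 1418 × 1.24754 ≈ 1769.01 mg.

1769 mg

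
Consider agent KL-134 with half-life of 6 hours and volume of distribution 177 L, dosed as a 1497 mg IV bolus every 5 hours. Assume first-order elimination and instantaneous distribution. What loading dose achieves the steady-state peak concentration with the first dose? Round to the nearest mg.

3412 mg

f = (1/2)^(5/6) ≈ 0.561231; accumulation ratio R = 1/(1−f) ≈ 2.27910.
Loading dose to hit Cmax,ss on first dose: D_load = D_maint·R ≈ 1497 × 2.27910 ≈ 3411.81 mg.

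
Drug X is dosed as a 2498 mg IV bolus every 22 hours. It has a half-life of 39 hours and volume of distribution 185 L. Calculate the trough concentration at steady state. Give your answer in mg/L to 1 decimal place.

k = ln2/t½ = ln2/39 ≈ 0.017773 h⁻¹; fraction remaining f = e^(−kτ) = e^(−0.017773×22) ≈ 0.6764.
Accumulation ratio R = 1/(1 − f) ≈ 1/0.3236 ≈ 3.0902.
Single-dose peak C₀ = D/Vd = 2498/185 ≈ 13.503 mg/L.
Cmax,ss = C₀/(1 − f) ≈ 13.503/0.3236 ≈ 41.727 mg/L.
One interval later, Cmin,ss = Cmax,ss·e^(−kτ) ≈ 41.727 × 0.6764 ≈ 28.224 mg/L.

28.2 mg/L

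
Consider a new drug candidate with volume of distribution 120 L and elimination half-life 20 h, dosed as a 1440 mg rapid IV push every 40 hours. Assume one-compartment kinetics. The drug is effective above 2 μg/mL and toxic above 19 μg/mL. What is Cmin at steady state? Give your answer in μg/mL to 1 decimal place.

4.0 μg/mL

The dosing interval is 2 half-lives, so f = 2^(−2) = 0.25.
At steady state, R = 1/(1 − 0.25) = 4/3.
Single-dose peak C₀ = D/Vd = 1440/120 = 12 μg/mL.
Steady-state peak Cmax,ss = C₀·R = 12 × 4/3 ≈ 16.000 μg/mL.
Steady-state trough Cmin,ss = Cmax,ss·f ≈ 16.000 × 0.25 ≈ 4.000 μg/mL.
Trough 4.0 μg/mL vs MEC 2 μg/mL: adequate.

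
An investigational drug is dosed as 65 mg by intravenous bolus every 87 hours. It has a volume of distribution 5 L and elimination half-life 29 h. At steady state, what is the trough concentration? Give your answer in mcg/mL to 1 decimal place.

τ = 87 h = 3 half-lives, so f = (1/2)^3 = 0.125.
Accumulation ratio R = 1/(1 − f) = 1/0.875 = 8/7.
Single-dose peak C₀ = D/Vd = 65/5 = 13 mcg/mL.
Steady-state peak Cmax,ss = C₀·R = 13 × 8/7 ≈ 14.857 mcg/mL.
Steady-state trough Cmin,ss = Cmax,ss·f ≈ 14.857 × 0.125 ≈ 1.857 mcg/mL.

1.9 mcg/mL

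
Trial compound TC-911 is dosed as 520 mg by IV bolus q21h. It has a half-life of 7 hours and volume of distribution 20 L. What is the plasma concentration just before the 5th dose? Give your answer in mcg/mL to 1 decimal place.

f = (1/2)^(τ/t½) = (1/2)^(21/7) ≈ 0.1250.
C₀ = D/Vd = 520/20 ≈ 26.000 mcg/mL.
Before the 5th dose, 4 doses have been given. Superposition: Cmin = C₀·(f + f² + … + f^4).
≈ 26.000 × (0.1250 + 0.0156 + 0.0020 + 0.0002) ≈ 26.000 × 0.1428 ≈ 3.713 mcg/mL.

3.7 mcg/mL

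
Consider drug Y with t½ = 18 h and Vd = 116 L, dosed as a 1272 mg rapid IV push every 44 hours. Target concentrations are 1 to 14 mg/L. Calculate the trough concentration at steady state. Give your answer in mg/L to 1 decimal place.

k = ln2/t½ = ln2/18 ≈ 0.038508 h⁻¹; fraction remaining f = e^(−kτ) = e^(−0.038508×44) ≈ 0.1837.
Accumulation ratio R = 1/(1 − f) ≈ 1/0.8163 ≈ 1.2250.
Each bolus raises the concentration by D/Vd = 1272/116 ≈ 10.966 mg/L.
Steady-state peak Cmax,ss = C₀·R ≈ 10.966 × 1.2250 ≈ 13.433 mg/L.
Steady-state trough Cmin,ss = Cmax,ss·f ≈ 13.433 × 0.1837 ≈ 2.468 mg/L.
Trough 2.5 mg/L vs MEC 1 mg/L: adequate.

2.5 mg/L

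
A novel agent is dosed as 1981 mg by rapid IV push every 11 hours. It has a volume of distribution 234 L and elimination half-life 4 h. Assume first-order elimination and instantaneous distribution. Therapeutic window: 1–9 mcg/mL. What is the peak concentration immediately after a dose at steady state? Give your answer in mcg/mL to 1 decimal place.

k = ln2/t½ = ln2/4 ≈ 0.173287 h⁻¹; fraction remaining f = e^(−kτ) = e^(−0.173287×11) ≈ 0.1487.
At steady state, accumulation factor R = 1/(1 − e^(−kτ)) ≈ 1.1747.
Single-dose peak C₀ = D/Vd = 1981/234 ≈ 8.466 mcg/mL.
Steady-state peak Cmax,ss = C₀·R ≈ 8.466 × 1.1747 ≈ 9.945 mcg/mL.
Peak 9.9 mcg/mL vs MTC 9 mcg/mL: exceeds toxic threshold.

9.9 mcg/mL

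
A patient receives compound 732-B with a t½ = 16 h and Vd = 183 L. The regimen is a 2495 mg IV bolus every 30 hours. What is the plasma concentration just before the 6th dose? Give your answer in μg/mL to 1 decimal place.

5.1 μg/mL

f = (1/2)^(τ/t½) = (1/2)^(30/16) ≈ 0.2726.
C₀ = D/Vd = 2495/183 ≈ 13.634 μg/mL.
Before the 6th dose, 5 doses have been given. Superposition: Cmin = C₀·(f + f² + … + f^5).
≈ 13.634 × (0.2726 + 0.0743 + 0.0203 + 0.0055 + 0.0015) ≈ 13.634 × 0.3742 ≈ 5.102 μg/mL.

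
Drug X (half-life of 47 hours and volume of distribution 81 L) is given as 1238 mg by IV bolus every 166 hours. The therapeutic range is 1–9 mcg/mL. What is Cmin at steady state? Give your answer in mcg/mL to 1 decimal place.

1.4 mcg/mL

Over one 166-h interval, 166/47 ≈ 3.5319 half-lives elapse, leaving f ≈ 0.0865 of each dose.
At steady state, accumulation factor R = 1/(1 − e^(−kτ)) ≈ 1.0947.
Single-dose peak C₀ = D/Vd = 1238/81 ≈ 15.284 mcg/mL.
Steady-state peak Cmax,ss = C₀·R ≈ 15.284 × 1.0947 ≈ 16.731 mcg/mL.
One interval later, Cmin,ss = Cmax,ss·e^(−kτ) ≈ 16.731 × 0.0865 ≈ 1.447 mcg/mL.
Trough 1.4 mcg/mL vs MEC 1 mcg/mL: adequate.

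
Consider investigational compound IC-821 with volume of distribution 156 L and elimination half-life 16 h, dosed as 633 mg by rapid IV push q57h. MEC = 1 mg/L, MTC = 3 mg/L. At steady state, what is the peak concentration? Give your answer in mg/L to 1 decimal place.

Over one 57-h interval, 57/16 ≈ 3.5625 half-lives elapse, leaving f ≈ 0.0846 of each dose.
At steady state, accumulation factor R = 1/(1 − e^(−kτ)) ≈ 1.0924.
Each bolus raises the concentration by D/Vd = 633/156 ≈ 4.058 mg/L.
Steady-state peak Cmax,ss = C₀·R ≈ 4.058 × 1.0924 ≈ 4.433 mg/L.
Peak 4.4 mg/L vs MTC 3 mg/L: exceeds toxic threshold.

4.4 mg/L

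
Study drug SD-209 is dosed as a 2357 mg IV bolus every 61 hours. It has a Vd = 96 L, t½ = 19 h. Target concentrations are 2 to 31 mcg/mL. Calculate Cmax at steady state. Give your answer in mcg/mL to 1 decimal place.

τ/t½ = 61/19 ≈ 3.2105, so fraction remaining f = (1/2)^(61/19) ≈ 0.1080.
At steady state, accumulation factor R = 1/(1 − e^(−kτ)) ≈ 1.1211.
Single-dose peak C₀ = D/Vd = 2357/96 ≈ 24.552 mcg/mL.
Steady-state peak Cmax,ss = C₀·R ≈ 24.552 × 1.1211 ≈ 27.525 mcg/mL.
Peak 27.5 mcg/mL vs MTC 31 mcg/mL: below toxic threshold.

27.5 mcg/mL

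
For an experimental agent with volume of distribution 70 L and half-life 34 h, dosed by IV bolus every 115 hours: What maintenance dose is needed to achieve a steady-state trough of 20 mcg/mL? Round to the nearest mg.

τ/t½ = 115/34 ≈ 3.3824, so f = (1/2)^(115/34) ≈ 0.095898.
Cmin,ss = (D/Vd)·f/(1−f), so D = Cmin,ss·Vd·(1−f)/f.
D = 20 × 70 × (1−f)/f ≈ 20 × 70 × 9.42775 ≈ 13198.85 mg.

13199 mg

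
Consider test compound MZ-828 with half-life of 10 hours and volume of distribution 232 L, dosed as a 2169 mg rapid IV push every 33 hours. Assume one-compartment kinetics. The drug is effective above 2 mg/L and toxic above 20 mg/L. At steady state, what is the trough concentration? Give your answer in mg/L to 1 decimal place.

τ/t½ = 33/10 ≈ 3.3, so fraction remaining f = (1/2)^(33/10) ≈ 0.1015.
Accumulation ratio R = 1/(1 − f) ≈ 1/0.8985 ≈ 1.1130.
Single-dose peak C₀ = D/Vd = 2169/232 ≈ 9.349 mg/L.
Steady-state peak Cmax,ss = C₀·R ≈ 9.349 × 1.1130 ≈ 10.405 mg/L.
Steady-state trough Cmin,ss = Cmax,ss·f ≈ 10.405 × 0.1015 ≈ 1.056 mg/L.
Trough 1.1 mg/L vs MEC 2 mg/L: subtherapeutic.

1.1 mg/L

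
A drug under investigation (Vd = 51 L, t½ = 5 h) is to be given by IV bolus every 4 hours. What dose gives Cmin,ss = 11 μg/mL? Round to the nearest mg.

416 mg

τ/t½ = 4/5 ≈ 0.8, so f = (1/2)^(4/5) ≈ 0.574349.
Cmin,ss = (D/Vd)·f/(1−f), so D = Cmin,ss·Vd·(1−f)/f.
D = 11 × 51 × (1−f)/f ≈ 11 × 51 × 0.74110 ≈ 415.76 mg.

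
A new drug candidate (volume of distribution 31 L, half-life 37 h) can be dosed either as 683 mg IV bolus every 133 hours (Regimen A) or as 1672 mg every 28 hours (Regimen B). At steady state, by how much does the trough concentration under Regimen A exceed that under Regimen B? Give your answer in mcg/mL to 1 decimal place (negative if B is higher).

Regimen A: f = (1/2)^(133/37) ≈ 0.0828; Cmin,ss = (683/31)·f/(1−f) ≈ 1.989 mcg/mL.
Regimen B: f = (1/2)^(28/37) ≈ 0.5918; Cmin,ss = (1672/31)·f/(1−f) ≈ 78.195 mcg/mL.
Difference ≈ 1.989 − 78.195 ≈ -76.206 mcg/mL.

-76.2 mcg/mL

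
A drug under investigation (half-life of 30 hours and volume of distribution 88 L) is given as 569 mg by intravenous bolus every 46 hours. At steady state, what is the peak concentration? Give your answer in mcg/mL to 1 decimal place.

Over one 46-h interval, 46/30 ≈ 1.5333 half-lives elapse, leaving f ≈ 0.3455 of each dose.
At steady state, accumulation factor R = 1/(1 − e^(−kτ)) ≈ 1.5279.
Single-dose peak C₀ = D/Vd = 569/88 ≈ 6.466 mcg/mL.
Cmax,ss = C₀/(1 − f) ≈ 6.466/0.6545 ≈ 9.879 mcg/mL.

9.9 mcg/mL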